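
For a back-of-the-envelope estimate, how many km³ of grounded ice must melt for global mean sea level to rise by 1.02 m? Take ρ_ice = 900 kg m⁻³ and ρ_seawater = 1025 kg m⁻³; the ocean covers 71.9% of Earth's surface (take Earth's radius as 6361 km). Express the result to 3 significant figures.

≈ 4.25×10^5 km³

Required water volume = Δh × A = 1.02 m × 3.66×10^14 m² = 3.729×10^14 m³ = 3.729×10^5 km³.
Ice volume = water volume × ρ_w/ρ_ice = 3.729×10^5 × 1025/900 = 4.25×10^5 km³.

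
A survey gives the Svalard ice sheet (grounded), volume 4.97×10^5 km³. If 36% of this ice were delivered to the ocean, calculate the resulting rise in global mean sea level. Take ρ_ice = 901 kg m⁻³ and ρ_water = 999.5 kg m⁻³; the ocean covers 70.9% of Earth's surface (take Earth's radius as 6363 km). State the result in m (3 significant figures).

Svalard: 0.36 × 4.97×10^5 km³ × (901/999.5) = 1.613×10^5 km³ of water.
Spread over 3.61×10^14 m² of ocean, Δh = 1.613×10^14 / 3.61×10^14 = 0.447 m.

≈ 0.447 m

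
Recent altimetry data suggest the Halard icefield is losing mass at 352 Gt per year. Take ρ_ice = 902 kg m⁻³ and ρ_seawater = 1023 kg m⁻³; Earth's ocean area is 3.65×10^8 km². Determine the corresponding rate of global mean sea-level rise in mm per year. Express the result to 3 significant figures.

ρ_w = 1023 kg m⁻³. Annual water volume added = 352 Gt / ρ_w = 3.520×10^14 kg / 1023 kg m⁻³ = 3.441×10^11 m³.
Δh per year = 3.441×10^11 / 3.65×10^14 = 9.43×10^-4 m = 0.943 mm.

≈ 0.943 mm/yr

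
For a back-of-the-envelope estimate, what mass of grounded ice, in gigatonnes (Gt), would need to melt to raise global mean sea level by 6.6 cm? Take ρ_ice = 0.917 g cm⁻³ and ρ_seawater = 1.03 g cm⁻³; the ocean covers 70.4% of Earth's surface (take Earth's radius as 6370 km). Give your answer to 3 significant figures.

≈ 2.44×10^4 Gt

Required water volume = Δh × A = 0.066 m × 3.59×10^14 m² = 2.369×10^13 m³.
ρ_w = 1.03 g cm⁻³ = 1030 kg m⁻³, so the mass of water = 2.369×10^13 m³ × 1030 kg m⁻³ = 2.440×10^16 kg = 2.44×10^4 Gt (and the same mass of ice, by conservation).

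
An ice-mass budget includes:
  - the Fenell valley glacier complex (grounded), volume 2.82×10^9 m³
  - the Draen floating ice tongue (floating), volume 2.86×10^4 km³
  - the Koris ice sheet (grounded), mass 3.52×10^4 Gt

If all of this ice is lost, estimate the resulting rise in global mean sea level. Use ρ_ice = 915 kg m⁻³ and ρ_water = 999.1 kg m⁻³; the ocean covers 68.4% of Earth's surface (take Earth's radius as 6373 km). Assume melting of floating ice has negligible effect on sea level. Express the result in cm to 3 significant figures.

Fenell: 2.82×10^9 m³ × (915/999.1) = 2.583×10^9 m³ of water.
The Draen floating ice tongue is floating and already displaces its own weight of water, so its melt adds essentially nothing to sea level.
Koris: 3.52×10^4 Gt = 3.520×10^16 kg; dividing by ρ_w = 999.1 kg m⁻³ gives 3.523×10^13 m³ of water.
Total added water ≈ 3.523×10^13 m³ over 3.49×10^14 m² → Δh = 0.101 m = 10.1 cm.

≈ 10.1 cm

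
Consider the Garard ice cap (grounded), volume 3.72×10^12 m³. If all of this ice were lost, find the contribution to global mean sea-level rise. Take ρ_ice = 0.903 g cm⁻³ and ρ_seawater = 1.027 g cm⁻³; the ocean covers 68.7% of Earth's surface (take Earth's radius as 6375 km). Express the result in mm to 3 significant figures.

Garard: 3.72×10^12 m³ × (903/1027) = 3.271×10^12 m³ of water.
Spread over 3.51×10^14 m² of ocean, Δh = 3.271×10^12 / 3.51×10^14 = 9.32×10^-3 m = 9.32 mm.

≈ 9.32 mm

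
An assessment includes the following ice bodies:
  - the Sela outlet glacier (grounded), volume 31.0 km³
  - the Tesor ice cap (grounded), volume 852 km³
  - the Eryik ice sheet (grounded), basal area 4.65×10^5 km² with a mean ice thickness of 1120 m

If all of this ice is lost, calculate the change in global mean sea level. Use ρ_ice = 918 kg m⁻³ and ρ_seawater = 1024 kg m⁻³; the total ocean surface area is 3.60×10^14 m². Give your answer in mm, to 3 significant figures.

≈ 1300 mm

Sela: 31.0 km³ × (918/1024) = 27.79 km³ of water.
Tesor: 852 km³ × (918/1024) = 763.8 km³ of water.
Eryik: ice volume = 4.65×10^5 km² × 1120 m = 5.208×10^5 km³; 5.208×10^5 × (918/1024) = 4.669×10^5 km³ of water.
Total added water ≈ 4.677×10^14 m³ over 3.60×10^14 m² → Δh = 1.30 m = 1300 mm.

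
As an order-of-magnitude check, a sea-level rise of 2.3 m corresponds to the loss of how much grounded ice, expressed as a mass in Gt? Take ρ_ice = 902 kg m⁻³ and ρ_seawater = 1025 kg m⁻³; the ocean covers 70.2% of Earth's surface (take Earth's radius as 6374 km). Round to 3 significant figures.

Required water volume = Δh × A = 2.3 m × 3.58×10^14 m² = 8.243×10^14 m³.
ρ_w = 1025 kg m⁻³, so the mass of water = 8.243×10^14 m³ × 1025 kg m⁻³ = 8.449×10^17 kg = 8.45×10^5 Gt (and the same mass of ice, by conservation).

≈ 8.45×10^5 Gt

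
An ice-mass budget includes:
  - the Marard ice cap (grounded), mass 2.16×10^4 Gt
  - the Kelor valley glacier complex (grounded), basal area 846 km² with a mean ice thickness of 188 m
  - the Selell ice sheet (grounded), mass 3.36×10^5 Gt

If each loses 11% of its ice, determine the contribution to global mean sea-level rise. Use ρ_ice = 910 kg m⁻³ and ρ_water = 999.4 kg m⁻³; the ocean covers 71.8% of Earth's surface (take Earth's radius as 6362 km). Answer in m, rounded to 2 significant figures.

Marard: 0.11 × 2.16×10^4 Gt = 2.376×10^15 kg; dividing by ρ_w = 999.4 kg m⁻³ gives 2.377×10^12 m³ of water.
Kelor: ice volume = 846 km² × 188 m = 159.0 km³; 0.11 × 159.0 × (910/999.4) = 15.93 km³ of water.
Selell: 0.11 × 3.36×10^5 Gt = 3.696×10^16 kg; dividing by ρ_w = 999.4 kg m⁻³ gives 3.698×10^13 m³ of water.
Total added water ≈ 3.938×10^13 m³ over 3.65×10^14 m² → Δh = 0.108 m.

≈ 0.11 m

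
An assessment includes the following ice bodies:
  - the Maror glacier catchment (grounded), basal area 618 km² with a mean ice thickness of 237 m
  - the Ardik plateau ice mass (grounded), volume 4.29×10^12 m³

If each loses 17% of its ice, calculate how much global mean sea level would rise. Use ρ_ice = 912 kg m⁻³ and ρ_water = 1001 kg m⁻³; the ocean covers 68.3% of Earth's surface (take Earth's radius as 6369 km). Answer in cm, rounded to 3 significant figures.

Maror: ice volume = 618 km² × 237 m = 146.5 km³; 0.17 × 146.5 × (912/1001) = 22.69 km³ of water.
Ardik: 0.17 × 4.29×10^12 m³ × (912/1001) = 6.645×10^11 m³ of water.
Total added water ≈ 6.871×10^11 m³ over 3.48×10^14 m² → Δh = 1.97×10^-3 m = 0.197 cm.

≈ 0.197 cm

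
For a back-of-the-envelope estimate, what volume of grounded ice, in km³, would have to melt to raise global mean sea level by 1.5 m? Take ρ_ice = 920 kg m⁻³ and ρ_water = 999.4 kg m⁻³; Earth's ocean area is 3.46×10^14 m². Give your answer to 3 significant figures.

≈ 5.64×10^5 km³

Required water volume = Δh × A = 1.5 m × 3.46×10^14 m² = 5.190×10^14 m³ = 5.190×10^5 km³.
Ice volume = water volume × ρ_w/ρ_ice = 5.190×10^5 × 999.4/920 = 5.64×10^5 km³.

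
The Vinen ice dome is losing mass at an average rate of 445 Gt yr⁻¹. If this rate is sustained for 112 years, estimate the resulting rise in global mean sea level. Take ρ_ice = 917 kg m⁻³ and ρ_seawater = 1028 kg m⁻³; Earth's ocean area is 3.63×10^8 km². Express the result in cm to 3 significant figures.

≈ 13.4 cm

Total mass lost = 445 Gt/yr × 112 yr = 4.984×10^4 Gt = 4.984×10^16 kg.
ρ_w = 1028 kg m⁻³, so water volume = 4.984×10^16 / 1028 = 4.848×10^13 m³.
Δh = 4.848×10^13 / 3.63×10^14 = 0.134 m = 13.4 cm.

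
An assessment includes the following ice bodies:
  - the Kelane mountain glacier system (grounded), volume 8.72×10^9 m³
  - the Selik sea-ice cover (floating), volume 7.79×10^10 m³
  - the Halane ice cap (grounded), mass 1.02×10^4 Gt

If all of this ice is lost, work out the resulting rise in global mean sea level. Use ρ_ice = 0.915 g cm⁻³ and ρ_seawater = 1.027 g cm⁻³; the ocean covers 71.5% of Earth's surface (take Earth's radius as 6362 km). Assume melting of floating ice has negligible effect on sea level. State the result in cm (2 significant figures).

≈ 2.7 cm

Kelane: 8.72×10^9 m³ × (915/1027) = 7.769×10^9 m³ of water.
The Selik sea-ice cover is floating and already displaces its own weight of water, so its melt adds essentially nothing to sea level.
Halane: 1.02×10^4 Gt = 1.020×10^16 kg; dividing by ρ_w = 1.027 g cm⁻³ = 1027 kg m⁻³ gives 9.932×10^12 m³ of water.
Total added water ≈ 9.940×10^12 m³ over 3.64×10^14 m² → Δh = 0.0273 m = 2.7 cm.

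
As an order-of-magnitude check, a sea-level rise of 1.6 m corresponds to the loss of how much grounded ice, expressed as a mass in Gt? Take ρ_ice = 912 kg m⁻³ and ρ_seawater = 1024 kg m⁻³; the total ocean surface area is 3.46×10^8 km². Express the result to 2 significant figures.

≈ 5.7×10^5 Gt

Required water volume = Δh × A = 1.6 m × 3.46×10^14 m² = 5.536×10^14 m³.
ρ_w = 1024 kg m⁻³, so the mass of water = 5.536×10^14 m³ × 1024 kg m⁻³ = 5.669×10^17 kg = 5.7×10^5 Gt (and the same mass of ice, by conservation).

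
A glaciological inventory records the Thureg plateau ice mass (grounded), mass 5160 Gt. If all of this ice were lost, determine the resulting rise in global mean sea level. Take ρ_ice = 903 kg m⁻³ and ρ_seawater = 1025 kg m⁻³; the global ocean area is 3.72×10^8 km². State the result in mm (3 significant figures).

Thureg: 5160 Gt = 5.160×10^15 kg; dividing by ρ_w = 1025 kg m⁻³ gives 5.034×10^12 m³ of water.
Spread over 3.72×10^14 m² of ocean, Δh = 5.034×10^12 / 3.72×10^14 = 0.0135 m = 13.5 mm.

≈ 13.5 mm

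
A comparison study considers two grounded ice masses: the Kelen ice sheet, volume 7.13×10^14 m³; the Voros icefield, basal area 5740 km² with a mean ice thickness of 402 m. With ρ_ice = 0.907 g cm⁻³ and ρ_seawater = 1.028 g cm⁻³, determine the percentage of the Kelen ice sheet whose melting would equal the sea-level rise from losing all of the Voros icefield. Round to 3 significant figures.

Equal sea-level rise means equal mass of meltwater, i.e. equal mass of ice lost.
Ice mass of Voros: 2.093×10^15 kg; ice mass of Kelen: 6.467×10^17 kg.
Fraction required = 2.093×10^15 / 6.467×10^17 = 3.24×10^-3 → 0.324 %.

≈ 0.324 %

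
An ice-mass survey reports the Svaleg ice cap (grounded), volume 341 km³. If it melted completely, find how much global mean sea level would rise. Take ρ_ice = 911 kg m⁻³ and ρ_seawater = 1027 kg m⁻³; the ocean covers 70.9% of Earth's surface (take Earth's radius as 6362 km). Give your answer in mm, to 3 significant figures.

Svaleg: 341 km³ × (911/1027) = 302.5 km³ of water.
Spread over 3.61×10^14 m² of ocean, Δh = 3.025×10^11 / 3.61×10^14 = 8.39×10^-4 m = 0.839 mm.

≈ 0.839 mm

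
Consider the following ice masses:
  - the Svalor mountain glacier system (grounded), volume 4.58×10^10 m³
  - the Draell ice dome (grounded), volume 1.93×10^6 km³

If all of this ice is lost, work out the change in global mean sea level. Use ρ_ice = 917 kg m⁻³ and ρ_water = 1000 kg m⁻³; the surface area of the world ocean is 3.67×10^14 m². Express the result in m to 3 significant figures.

Svalor: 4.58×10^10 m³ × (917/1000) = 4.200×10^10 m³ of water.
Draell: 1.93×10^6 km³ × (917/1000) = 1.770×10^6 km³ of water.
Total added water ≈ 1.770×10^15 m³ over 3.67×10^14 m² → Δh = 4.82 m.

≈ 4.82 m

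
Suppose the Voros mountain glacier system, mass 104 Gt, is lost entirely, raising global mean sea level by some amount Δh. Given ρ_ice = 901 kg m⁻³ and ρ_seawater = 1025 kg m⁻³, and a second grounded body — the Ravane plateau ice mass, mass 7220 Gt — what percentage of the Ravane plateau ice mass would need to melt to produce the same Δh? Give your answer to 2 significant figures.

≈ 1.4 %

Equal sea-level rise means equal mass of meltwater, i.e. equal mass of ice lost.
Ice mass of Voros: 1.040×10^14 kg; ice mass of Ravane: 7.220×10^15 kg.
Fraction required = 1.040×10^14 / 7.220×10^15 = 0.0144 → 1.4 %.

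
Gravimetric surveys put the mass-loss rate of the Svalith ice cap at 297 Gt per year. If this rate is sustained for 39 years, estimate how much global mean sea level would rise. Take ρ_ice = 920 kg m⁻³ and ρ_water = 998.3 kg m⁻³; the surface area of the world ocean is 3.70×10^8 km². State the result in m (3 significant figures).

≈ 0.0314 m

Total mass lost = 297 Gt/yr × 39 yr = 1.158×10^4 Gt = 1.158×10^16 kg.
ρ_w = 998.3 kg m⁻³, so water volume = 1.158×10^16 / 998.3 = 1.160×10^13 m³.
Δh = 1.160×10^13 / 3.70×10^14 = 0.0314 m.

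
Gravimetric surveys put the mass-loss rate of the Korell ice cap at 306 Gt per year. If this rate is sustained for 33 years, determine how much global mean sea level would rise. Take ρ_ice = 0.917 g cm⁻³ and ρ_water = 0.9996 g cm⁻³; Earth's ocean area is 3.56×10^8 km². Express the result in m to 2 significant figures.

Total mass lost = 306 Gt/yr × 33 yr = 1.010×10^4 Gt = 1.010×10^16 kg.
ρ_w = 0.9996 g cm⁻³ = 999.6 kg m⁻³, so water volume = 1.010×10^16 / 999.6 = 1.010×10^13 m³.
Δh = 1.010×10^13 / 3.56×10^14 = 0.0284 m.

≈ 0.028 m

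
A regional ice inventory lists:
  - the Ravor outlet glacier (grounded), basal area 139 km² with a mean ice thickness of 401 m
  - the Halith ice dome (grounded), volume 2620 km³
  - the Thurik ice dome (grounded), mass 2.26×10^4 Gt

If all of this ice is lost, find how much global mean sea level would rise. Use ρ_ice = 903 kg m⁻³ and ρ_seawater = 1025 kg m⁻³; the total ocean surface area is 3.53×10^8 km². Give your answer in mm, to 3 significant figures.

Ravor: ice volume = 139 km² × 401 m = 55.74 km³; 55.74 × (903/1025) = 49.10 km³ of water.
Halith: 2620 km³ × (903/1025) = 2308 km³ of water.
Thurik: 2.26×10^4 Gt = 2.260×10^16 kg; dividing by ρ_w = 1025 kg m⁻³ gives 2.205×10^13 m³ of water.
Total added water ≈ 2.441×10^13 m³ over 3.53×10^14 m² → Δh = 0.0691 m = 69.1 mm.

≈ 69.1 mm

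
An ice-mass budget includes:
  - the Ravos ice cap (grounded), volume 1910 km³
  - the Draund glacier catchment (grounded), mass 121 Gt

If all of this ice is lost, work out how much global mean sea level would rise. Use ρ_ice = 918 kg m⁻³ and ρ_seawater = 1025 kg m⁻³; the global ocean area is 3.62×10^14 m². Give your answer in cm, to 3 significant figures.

≈ 0.505 cm

Ravos: 1910 km³ × (918/1025) = 1711 km³ of water.
Draund: 121 Gt = 1.210×10^14 kg; dividing by ρ_w = 1025 kg m⁻³ gives 1.180×10^11 m³ of water.
Total added water ≈ 1.829×10^12 m³ over 3.62×10^14 m² → Δh = 5.05×10^-3 m = 0.505 cm.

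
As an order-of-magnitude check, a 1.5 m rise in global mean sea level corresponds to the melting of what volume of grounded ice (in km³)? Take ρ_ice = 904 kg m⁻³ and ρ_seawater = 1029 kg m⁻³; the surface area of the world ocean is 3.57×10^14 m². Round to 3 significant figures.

Required water volume = Δh × A = 1.5 m × 3.57×10^14 m² = 5.355×10^14 m³ = 5.355×10^5 km³.
Ice volume = water volume × ρ_w/ρ_ice = 5.355×10^5 × 1029/904 = 6.10×10^5 km³.

≈ 6.10×10^5 km³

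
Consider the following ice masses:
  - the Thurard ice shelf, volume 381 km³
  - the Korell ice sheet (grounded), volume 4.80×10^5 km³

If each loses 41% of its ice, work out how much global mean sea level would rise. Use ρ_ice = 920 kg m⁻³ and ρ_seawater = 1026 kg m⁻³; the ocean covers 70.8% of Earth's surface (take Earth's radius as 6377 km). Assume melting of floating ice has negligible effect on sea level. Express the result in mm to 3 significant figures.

≈ 488 mm

The Thurard ice shelf is floating and already displaces its own weight of water, so its melt adds essentially nothing to sea level.
Korell: 0.41 × 4.80×10^5 km³ × (920/1026) = 1.765×10^5 km³ of water.
Total added water ≈ 1.765×10^14 m³ over 3.62×10^14 m² → Δh = 0.488 m = 488 mm.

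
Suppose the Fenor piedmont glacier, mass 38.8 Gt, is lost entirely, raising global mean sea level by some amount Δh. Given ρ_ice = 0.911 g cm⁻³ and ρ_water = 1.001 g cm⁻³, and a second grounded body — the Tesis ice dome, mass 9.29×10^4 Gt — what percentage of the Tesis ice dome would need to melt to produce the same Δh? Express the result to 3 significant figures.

Equal sea-level rise means equal mass of meltwater, i.e. equal mass of ice lost.
Ice mass of Fenor: 3.880×10^13 kg; ice mass of Tesis: 9.290×10^16 kg.
Fraction required = 3.880×10^13 / 9.290×10^16 = 4.18×10^-4 → 0.0418 %.

≈ 0.0418 %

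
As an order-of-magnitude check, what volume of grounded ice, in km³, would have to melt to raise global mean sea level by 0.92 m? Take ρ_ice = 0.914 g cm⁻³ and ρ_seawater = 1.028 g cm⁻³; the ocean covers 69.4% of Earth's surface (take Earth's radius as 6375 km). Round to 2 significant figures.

≈ 3.7×10^5 km³

Required water volume = Δh × A = 0.92 m × 3.54×10^14 m² = 3.261×10^14 m³ = 3.261×10^5 km³.
Ice volume = water volume × ρ_w/ρ_ice = 3.261×10^5 × 1028/914 = 3.7×10^5 km³.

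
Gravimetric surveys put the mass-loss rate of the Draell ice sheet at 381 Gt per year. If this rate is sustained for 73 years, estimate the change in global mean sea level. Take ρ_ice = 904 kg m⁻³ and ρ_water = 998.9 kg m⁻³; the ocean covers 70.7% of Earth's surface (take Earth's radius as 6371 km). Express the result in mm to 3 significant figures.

Total mass lost = 381 Gt/yr × 73 yr = 2.781×10^4 Gt = 2.781×10^16 kg.
ρ_w = 998.9 kg m⁻³, so water volume = 2.781×10^16 / 998.9 = 2.784×10^13 m³.
Δh = 2.784×10^13 / 3.61×10^14 = 0.0772 m = 77.2 mm.

≈ 77.2 mm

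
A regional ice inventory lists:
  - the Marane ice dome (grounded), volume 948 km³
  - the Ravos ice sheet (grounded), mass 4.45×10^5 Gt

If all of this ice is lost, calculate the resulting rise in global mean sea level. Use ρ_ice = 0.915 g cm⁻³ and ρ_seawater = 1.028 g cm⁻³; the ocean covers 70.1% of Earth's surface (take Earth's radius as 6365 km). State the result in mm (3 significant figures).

≈ 1220 mm

Marane: 948 km³ × (915/1028) = 843.8 km³ of water.
Ravos: 4.45×10^5 Gt = 4.450×10^17 kg; dividing by ρ_w = 1.028 g cm⁻³ = 1028 kg m⁻³ gives 4.329×10^14 m³ of water.
Total added water ≈ 4.337×10^14 m³ over 3.57×10^14 m² → Δh = 1.22 m = 1220 mm.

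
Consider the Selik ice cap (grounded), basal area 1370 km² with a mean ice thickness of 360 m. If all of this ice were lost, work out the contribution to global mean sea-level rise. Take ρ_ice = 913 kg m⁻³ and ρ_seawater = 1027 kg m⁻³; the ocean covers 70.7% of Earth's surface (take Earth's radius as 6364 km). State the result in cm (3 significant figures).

Selik: ice volume = 1370 km² × 360 m = 493.2 km³; 493.2 × (913/1027) = 438.5 km³ of water.
Spread over 3.60×10^14 m² of ocean, Δh = 4.385×10^11 / 3.60×10^14 = 1.22×10^-3 m = 0.122 cm.

≈ 0.122 cm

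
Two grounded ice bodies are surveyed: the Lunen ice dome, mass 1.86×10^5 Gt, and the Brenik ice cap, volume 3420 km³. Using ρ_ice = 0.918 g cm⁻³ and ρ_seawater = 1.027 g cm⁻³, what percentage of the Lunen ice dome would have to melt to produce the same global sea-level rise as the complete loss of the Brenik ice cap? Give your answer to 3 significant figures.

≈ 1.69 %

Equal sea-level rise means equal mass of meltwater, i.e. equal mass of ice lost.
Ice mass of Brenik: 3.140×10^15 kg; ice mass of Lunen: 1.860×10^17 kg.
Fraction required = 3.140×10^15 / 1.860×10^17 = 0.0169 → 1.69 %.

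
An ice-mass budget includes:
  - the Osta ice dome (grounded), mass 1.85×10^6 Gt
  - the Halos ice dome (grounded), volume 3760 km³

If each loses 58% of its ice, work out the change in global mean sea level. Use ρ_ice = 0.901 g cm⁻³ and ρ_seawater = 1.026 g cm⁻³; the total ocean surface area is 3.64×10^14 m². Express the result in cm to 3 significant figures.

Osta: 0.58 × 1.85×10^6 Gt = 1.073×10^18 kg; dividing by ρ_w = 1.026 g cm⁻³ = 1026 kg m⁻³ gives 1.046×10^15 m³ of water.
Halos: 0.58 × 3760 km³ × (901/1026) = 1915 km³ of water.
Total added water ≈ 1.048×10^15 m³ over 3.64×10^14 m² → Δh = 2.88 m = 288 cm.

≈ 288 cm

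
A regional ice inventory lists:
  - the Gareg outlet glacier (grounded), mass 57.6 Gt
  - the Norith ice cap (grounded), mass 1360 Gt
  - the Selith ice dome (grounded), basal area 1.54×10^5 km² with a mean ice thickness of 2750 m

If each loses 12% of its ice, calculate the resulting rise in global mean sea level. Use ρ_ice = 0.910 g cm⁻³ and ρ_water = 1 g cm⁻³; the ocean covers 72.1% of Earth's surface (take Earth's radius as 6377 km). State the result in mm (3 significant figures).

Gareg: 0.12 × 57.6 Gt = 6.912×10^12 kg; dividing by ρ_w = 1 g cm⁻³ = 1000 kg m⁻³ gives 6.912×10^9 m³ of water.
Norith: 0.12 × 1360 Gt = 1.632×10^14 kg; dividing by ρ_w = 1000 kg m⁻³ gives 1.632×10^11 m³ of water.
Selith: ice volume = 1.54×10^5 km² × 2750 m = 4.235×10^5 km³; 0.12 × 4.235×10^5 × (910/1000) = 4.625×10^4 km³ of water.
Total added water ≈ 4.642×10^13 m³ over 3.68×10^14 m² → Δh = 0.126 m = 126 mm.

≈ 126 mm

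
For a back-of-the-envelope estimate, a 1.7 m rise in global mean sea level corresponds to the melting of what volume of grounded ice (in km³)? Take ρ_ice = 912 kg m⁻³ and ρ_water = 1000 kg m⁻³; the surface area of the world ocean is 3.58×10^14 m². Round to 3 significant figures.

Required water volume = Δh × A = 1.7 m × 3.58×10^14 m² = 6.086×10^14 m³ = 6.086×10^5 km³.
Ice volume = water volume × ρ_w/ρ_ice = 6.086×10^5 × 1000/912 = 6.67×10^5 km³.

≈ 6.67×10^5 km³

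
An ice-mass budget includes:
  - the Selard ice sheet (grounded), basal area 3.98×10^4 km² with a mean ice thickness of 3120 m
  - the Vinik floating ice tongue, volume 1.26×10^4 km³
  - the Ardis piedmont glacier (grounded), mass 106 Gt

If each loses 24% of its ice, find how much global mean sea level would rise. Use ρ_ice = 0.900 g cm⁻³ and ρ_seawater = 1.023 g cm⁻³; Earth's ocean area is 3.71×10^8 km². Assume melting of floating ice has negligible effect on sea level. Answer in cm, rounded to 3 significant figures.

≈ 7.07 cm

Selard: ice volume = 3.98×10^4 km² × 3120 m = 1.242×10^5 km³; 0.24 × 1.242×10^5 × (900/1023) = 2.622×10^4 km³ of water.
The Vinik floating ice tongue is floating and already displaces its own weight of water, so its melt adds essentially nothing to sea level.
Ardis: 0.24 × 106 Gt = 2.544×10^13 kg; dividing by ρ_w = 1.023 g cm⁻³ = 1023 kg m⁻³ gives 2.487×10^10 m³ of water.
Total added water ≈ 2.624×10^13 m³ over 3.71×10^14 m² → Δh = 0.0707 m = 7.07 cm.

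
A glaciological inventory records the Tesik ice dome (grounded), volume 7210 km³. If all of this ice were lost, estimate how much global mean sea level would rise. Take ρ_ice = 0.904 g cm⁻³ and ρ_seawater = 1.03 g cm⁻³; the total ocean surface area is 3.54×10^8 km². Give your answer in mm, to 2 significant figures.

≈ 18 mm

Tesik: 7210 km³ × (904/1030) = 6328 km³ of water.
Spread over 3.54×10^14 m² of ocean, Δh = 6.328×10^12 / 3.54×10^14 = 0.0179 m = 18 mm.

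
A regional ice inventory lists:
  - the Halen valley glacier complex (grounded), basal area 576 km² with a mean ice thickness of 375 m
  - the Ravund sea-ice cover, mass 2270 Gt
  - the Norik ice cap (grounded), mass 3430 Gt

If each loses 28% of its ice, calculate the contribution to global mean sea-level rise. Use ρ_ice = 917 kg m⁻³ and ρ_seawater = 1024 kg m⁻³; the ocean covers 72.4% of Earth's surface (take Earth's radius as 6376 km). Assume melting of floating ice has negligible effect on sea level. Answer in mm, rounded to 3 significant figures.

≈ 2.68 mm

Halen: ice volume = 576 km² × 375 m = 216.0 km³; 0.28 × 216.0 × (917/1024) = 54.16 km³ of water.
The Ravund sea-ice cover is floating and already displaces its own weight of water, so its melt adds essentially nothing to sea level.
Norik: 0.28 × 3430 Gt = 9.604×10^14 kg; dividing by ρ_w = 1024 kg m⁻³ gives 9.379×10^11 m³ of water.
Total added water ≈ 9.921×10^11 m³ over 3.70×10^14 m² → Δh = 2.68×10^-3 m = 2.68 mm.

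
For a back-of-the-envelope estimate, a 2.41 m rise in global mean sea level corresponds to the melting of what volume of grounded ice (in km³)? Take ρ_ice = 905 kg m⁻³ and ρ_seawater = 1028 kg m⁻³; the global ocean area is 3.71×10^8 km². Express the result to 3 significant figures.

≈ 1.02×10^6 km³

Required water volume = Δh × A = 2.41 m × 3.71×10^14 m² = 8.941×10^14 m³ = 8.941×10^5 km³.
Ice volume = water volume × ρ_w/ρ_ice = 8.941×10^5 × 1028/905 = 1.02×10^6 km³.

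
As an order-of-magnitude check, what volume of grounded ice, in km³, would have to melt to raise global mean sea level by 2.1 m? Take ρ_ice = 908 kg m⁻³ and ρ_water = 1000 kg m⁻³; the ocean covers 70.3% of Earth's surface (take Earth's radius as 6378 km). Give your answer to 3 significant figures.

≈ 8.31×10^5 km³

Required water volume = Δh × A = 2.1 m × 3.59×10^14 m² = 7.547×10^14 m³ = 7.547×10^5 km³.
Ice volume = water volume × ρ_w/ρ_ice = 7.547×10^5 × 1000/908 = 8.31×10^5 km³.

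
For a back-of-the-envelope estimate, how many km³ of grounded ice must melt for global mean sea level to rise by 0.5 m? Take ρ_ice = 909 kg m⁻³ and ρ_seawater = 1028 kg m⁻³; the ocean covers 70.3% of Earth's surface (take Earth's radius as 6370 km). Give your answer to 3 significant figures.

Required water volume = Δh × A = 0.5 m × 3.58×10^14 m² = 1.792×10^14 m³ = 1.792×10^5 km³.
Ice volume = water volume × ρ_w/ρ_ice = 1.792×10^5 × 1028/909 = 2.03×10^5 km³.

≈ 2.03×10^5 km³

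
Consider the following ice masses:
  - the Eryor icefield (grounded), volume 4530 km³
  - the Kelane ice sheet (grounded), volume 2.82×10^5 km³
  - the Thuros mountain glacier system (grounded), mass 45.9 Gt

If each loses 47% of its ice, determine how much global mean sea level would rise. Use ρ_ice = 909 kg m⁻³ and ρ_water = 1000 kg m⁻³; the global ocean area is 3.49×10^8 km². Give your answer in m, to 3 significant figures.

≈ 0.351 m

Eryor: 0.47 × 4530 km³ × (909/1000) = 1935 km³ of water.
Kelane: 0.47 × 2.82×10^5 km³ × (909/1000) = 1.205×10^5 km³ of water.
Thuros: 0.47 × 45.9 Gt = 2.157×10^13 kg; dividing by ρ_w = 1000 kg m⁻³ gives 2.157×10^10 m³ of water.
Total added water ≈ 1.224×10^14 m³ over 3.49×10^14 m² → Δh = 0.351 m.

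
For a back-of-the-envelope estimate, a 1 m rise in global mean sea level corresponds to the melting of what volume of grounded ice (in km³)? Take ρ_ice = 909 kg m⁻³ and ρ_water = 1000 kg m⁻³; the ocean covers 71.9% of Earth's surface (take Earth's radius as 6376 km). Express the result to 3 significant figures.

≈ 4.04×10^5 km³

Required water volume = Δh × A = 1 m × 3.67×10^14 m² = 3.673×10^14 m³ = 3.673×10^5 km³.
Ice volume = water volume × ρ_w/ρ_ice = 3.673×10^5 × 1000/909 = 4.04×10^5 km³.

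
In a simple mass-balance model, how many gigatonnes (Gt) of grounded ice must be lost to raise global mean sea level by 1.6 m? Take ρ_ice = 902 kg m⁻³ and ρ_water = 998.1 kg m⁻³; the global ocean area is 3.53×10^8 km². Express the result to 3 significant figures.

Required water volume = Δh × A = 1.6 m × 3.53×10^14 m² = 5.648×10^14 m³.
ρ_w = 998.1 kg m⁻³, so the mass of water = 5.648×10^14 m³ × 998.1 kg m⁻³ = 5.637×10^17 kg = 5.64×10^5 Gt (and the same mass of ice, by conservation).

≈ 5.64×10^5 Gt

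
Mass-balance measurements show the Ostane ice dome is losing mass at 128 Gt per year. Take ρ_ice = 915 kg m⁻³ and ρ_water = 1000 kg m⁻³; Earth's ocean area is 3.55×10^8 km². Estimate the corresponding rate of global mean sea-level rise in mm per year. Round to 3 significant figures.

ρ_w = 1000 kg m⁻³. Annual water volume added = 128 Gt / ρ_w = 1.280×10^14 kg / 1000 kg m⁻³ = 1.280×10^11 m³.
Δh per year = 1.280×10^11 / 3.55×10^14 = 3.61×10^-4 m = 0.361 mm.

≈ 0.361 mm/yr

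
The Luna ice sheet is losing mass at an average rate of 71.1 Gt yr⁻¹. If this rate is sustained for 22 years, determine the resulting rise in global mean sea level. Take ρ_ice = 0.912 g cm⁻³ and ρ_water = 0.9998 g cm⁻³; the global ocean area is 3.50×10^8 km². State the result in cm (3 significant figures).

Total mass lost = 71.1 Gt/yr × 22 yr = 1564 Gt = 1.564×10^15 kg.
ρ_w = 0.9998 g cm⁻³ = 999.8 kg m⁻³, so water volume = 1.564×10^15 / 999.8 = 1.565×10^12 m³.
Δh = 1.565×10^12 / 3.50×10^14 = 4.47×10^-3 m = 0.447 cm.

≈ 0.447 cm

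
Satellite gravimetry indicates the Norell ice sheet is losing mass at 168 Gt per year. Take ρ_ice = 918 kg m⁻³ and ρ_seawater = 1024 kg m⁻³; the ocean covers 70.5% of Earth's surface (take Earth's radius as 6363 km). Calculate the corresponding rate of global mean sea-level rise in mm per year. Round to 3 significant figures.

≈ 0.457 mm/yr

ρ_w = 1024 kg m⁻³. Annual water volume added = 168 Gt / ρ_w = 1.680×10^14 kg / 1024 kg m⁻³ = 1.641×10^11 m³.
Δh per year = 1.641×10^11 / 3.59×10^14 = 4.57×10^-4 m = 0.457 mm.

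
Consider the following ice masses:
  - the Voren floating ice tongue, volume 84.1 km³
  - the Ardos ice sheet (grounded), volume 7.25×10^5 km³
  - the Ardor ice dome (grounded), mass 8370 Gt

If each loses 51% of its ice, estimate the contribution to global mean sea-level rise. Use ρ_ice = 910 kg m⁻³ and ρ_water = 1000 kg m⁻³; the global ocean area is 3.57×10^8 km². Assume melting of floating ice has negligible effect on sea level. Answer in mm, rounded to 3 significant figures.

The Voren floating ice tongue is floating and already displaces its own weight of water, so its melt adds essentially nothing to sea level.
Ardos: 0.51 × 7.25×10^5 km³ × (910/1000) = 3.365×10^5 km³ of water.
Ardor: 0.51 × 8370 Gt = 4.269×10^15 kg; dividing by ρ_w = 1000 kg m⁻³ gives 4.269×10^12 m³ of water.
Total added water ≈ 3.407×10^14 m³ over 3.57×10^14 m² → Δh = 0.954 m = 954 mm.

≈ 954 mm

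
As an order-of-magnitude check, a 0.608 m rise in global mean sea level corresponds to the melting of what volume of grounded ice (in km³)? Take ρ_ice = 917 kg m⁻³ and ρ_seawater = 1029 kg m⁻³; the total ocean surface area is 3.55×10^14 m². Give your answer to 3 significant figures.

Required water volume = Δh × A = 0.608 m × 3.55×10^14 m² = 2.158×10^14 m³ = 2.158×10^5 km³.
Ice volume = water volume × ρ_w/ρ_ice = 2.158×10^5 × 1029/917 = 2.42×10^5 km³.

≈ 2.42×10^5 km³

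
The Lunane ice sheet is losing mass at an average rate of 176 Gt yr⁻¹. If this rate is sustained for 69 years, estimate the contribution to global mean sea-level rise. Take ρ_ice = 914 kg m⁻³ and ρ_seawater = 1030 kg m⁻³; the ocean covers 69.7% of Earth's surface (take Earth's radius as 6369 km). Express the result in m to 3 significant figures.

Total mass lost = 176 Gt/yr × 69 yr = 1.214×10^4 Gt = 1.214×10^16 kg.
ρ_w = 1030 kg m⁻³, so water volume = 1.214×10^16 / 1030 = 1.179×10^13 m³.
Δh = 1.179×10^13 / 3.55×10^14 = 0.0332 m.

≈ 0.0332 m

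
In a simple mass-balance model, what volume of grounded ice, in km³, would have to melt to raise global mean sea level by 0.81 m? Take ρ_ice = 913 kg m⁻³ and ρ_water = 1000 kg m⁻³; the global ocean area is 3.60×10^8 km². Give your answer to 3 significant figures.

≈ 3.19×10^5 km³

Required water volume = Δh × A = 0.81 m × 3.60×10^14 m² = 2.916×10^14 m³ = 2.916×10^5 km³.
Ice volume = water volume × ρ_w/ρ_ice = 2.916×10^5 × 1000/913 = 3.19×10^5 km³.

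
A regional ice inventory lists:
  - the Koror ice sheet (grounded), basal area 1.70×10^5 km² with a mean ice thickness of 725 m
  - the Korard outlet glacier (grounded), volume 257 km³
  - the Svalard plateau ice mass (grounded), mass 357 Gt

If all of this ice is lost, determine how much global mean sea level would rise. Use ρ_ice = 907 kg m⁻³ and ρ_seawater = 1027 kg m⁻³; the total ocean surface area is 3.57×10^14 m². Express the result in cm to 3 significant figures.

Koror: ice volume = 1.70×10^5 km² × 725 m = 1.232×10^5 km³; 1.232×10^5 × (907/1027) = 1.088×10^5 km³ of water.
Korard: 257 km³ × (907/1027) = 227.0 km³ of water.
Svalard: 357 Gt = 3.570×10^14 kg; dividing by ρ_w = 1027 kg m⁻³ gives 3.476×10^11 m³ of water.
Total added water ≈ 1.094×10^14 m³ over 3.57×10^14 m² → Δh = 0.307 m = 30.7 cm.

≈ 30.7 cm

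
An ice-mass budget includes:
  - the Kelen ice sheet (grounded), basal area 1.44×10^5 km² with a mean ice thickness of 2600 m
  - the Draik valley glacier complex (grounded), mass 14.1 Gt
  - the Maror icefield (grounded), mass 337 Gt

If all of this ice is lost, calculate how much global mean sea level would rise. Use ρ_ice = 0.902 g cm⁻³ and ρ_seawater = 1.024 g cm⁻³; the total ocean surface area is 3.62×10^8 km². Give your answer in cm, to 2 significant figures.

Kelen: ice volume = 1.44×10^5 km² × 2600 m = 3.744×10^5 km³; 3.744×10^5 × (902/1024) = 3.298×10^5 km³ of water.
Draik: 14.1 Gt = 1.410×10^13 kg; dividing by ρ_w = 1.024 g cm⁻³ = 1024 kg m⁻³ gives 1.377×10^10 m³ of water.
Maror: 337 Gt = 3.370×10^14 kg; dividing by ρ_w = 1024 kg m⁻³ gives 3.291×10^11 m³ of water.
Total added water ≈ 3.301×10^14 m³ over 3.62×10^14 m² → Δh = 0.912 m = 91 cm.

≈ 91 cm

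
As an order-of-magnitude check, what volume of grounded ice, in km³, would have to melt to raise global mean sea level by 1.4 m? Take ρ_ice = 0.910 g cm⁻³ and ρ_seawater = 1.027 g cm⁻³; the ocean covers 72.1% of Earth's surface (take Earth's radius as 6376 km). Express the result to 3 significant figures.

Required water volume = Δh × A = 1.4 m × 3.68×10^14 m² = 5.157×10^14 m³ = 5.157×10^5 km³.
Ice volume = water volume × ρ_w/ρ_ice = 5.157×10^5 × 1027/910 = 5.82×10^5 km³.

≈ 5.82×10^5 km³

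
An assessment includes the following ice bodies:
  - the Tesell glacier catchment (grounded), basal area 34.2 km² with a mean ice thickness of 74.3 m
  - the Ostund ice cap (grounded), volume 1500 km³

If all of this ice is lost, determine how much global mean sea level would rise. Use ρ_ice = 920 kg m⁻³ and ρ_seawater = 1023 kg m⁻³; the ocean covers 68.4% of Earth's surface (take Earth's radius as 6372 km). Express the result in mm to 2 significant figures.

≈ 3.9 mm

Tesell: ice volume = 34.2 km² × 74.3 m = 2.541 km³; 2.541 × (920/1023) = 2.285 km³ of water.
Ostund: 1500 km³ × (920/1023) = 1349 km³ of water.
Total added water ≈ 1.351×10^12 m³ over 3.49×10^14 m² → Δh = 3.87×10^-3 m = 3.9 mm.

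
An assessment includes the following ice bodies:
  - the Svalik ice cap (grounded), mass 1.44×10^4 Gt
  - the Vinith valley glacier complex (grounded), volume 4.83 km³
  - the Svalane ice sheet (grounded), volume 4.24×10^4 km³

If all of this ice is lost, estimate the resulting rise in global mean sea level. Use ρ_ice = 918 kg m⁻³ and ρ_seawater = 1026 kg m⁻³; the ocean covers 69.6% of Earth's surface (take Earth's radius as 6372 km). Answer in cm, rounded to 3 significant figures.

Svalik: 1.44×10^4 Gt = 1.440×10^16 kg; dividing by ρ_w = 1026 kg m⁻³ gives 1.404×10^13 m³ of water.
Vinith: 4.83 km³ × (918/1026) = 4.322 km³ of water.
Svalane: 4.24×10^4 km³ × (918/1026) = 3.794×10^4 km³ of water.
Total added water ≈ 5.198×10^13 m³ over 3.55×10^14 m² → Δh = 0.146 m = 14.6 cm.

≈ 14.6 cm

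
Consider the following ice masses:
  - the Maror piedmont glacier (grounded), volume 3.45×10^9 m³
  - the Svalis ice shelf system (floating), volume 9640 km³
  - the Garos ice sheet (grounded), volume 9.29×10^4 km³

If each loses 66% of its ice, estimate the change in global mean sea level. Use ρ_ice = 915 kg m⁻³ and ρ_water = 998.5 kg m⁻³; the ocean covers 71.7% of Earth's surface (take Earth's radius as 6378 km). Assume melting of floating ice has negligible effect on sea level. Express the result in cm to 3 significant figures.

≈ 15.3 cm

Maror: 0.66 × 3.45×10^9 m³ × (915/998.5) = 2.087×10^9 m³ of water.
The Svalis ice shelf system is floating and already displaces its own weight of water, so its melt adds essentially nothing to sea level.
Garos: 0.66 × 9.29×10^4 km³ × (915/998.5) = 5.619×10^4 km³ of water.
Total added water ≈ 5.619×10^13 m³ over 3.67×10^14 m² → Δh = 0.153 m = 15.3 cm.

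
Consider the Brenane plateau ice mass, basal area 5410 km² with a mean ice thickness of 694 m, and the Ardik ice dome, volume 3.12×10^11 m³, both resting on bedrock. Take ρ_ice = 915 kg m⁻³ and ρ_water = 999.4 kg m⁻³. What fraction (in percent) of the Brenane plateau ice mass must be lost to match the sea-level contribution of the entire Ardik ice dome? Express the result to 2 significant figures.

≈ 8.3 %

Equal sea-level rise means equal mass of meltwater, i.e. equal mass of ice lost.
Ice mass of Ardik: 2.855×10^14 kg; ice mass of Brenane: 3.435×10^15 kg.
Fraction required = 2.855×10^14 / 3.435×10^15 = 0.0831 → 8.3 %.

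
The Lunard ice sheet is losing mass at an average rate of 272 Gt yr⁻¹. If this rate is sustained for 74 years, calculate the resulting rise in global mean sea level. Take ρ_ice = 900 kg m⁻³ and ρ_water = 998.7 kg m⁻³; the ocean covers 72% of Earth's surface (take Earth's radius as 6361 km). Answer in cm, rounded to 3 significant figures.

≈ 5.51 cm

Total mass lost = 272 Gt/yr × 74 yr = 2.013×10^4 Gt = 2.013×10^16 kg.
ρ_w = 998.7 kg m⁻³, so water volume = 2.013×10^16 / 998.7 = 2.015×10^13 m³.
Δh = 2.015×10^13 / 3.66×10^14 = 0.0551 m = 5.51 cm.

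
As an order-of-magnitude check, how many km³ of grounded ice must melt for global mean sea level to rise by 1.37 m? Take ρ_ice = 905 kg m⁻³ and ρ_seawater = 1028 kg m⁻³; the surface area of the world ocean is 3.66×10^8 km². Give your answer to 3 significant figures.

≈ 5.70×10^5 km³

Required water volume = Δh × A = 1.37 m × 3.66×10^14 m² = 5.014×10^14 m³ = 5.014×10^5 km³.
Ice volume = water volume × ρ_w/ρ_ice = 5.014×10^5 × 1028/905 = 5.70×10^5 km³.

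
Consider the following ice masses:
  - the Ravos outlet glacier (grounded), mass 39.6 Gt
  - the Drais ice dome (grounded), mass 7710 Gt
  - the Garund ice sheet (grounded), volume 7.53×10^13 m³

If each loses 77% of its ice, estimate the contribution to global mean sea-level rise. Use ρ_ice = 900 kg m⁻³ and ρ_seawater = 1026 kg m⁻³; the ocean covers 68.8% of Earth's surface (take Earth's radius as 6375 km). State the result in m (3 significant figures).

≈ 0.161 m

Ravos: 0.77 × 39.6 Gt = 3.049×10^13 kg; dividing by ρ_w = 1026 kg m⁻³ gives 2.972×10^10 m³ of water.
Drais: 0.77 × 7710 Gt = 5.937×10^15 kg; dividing by ρ_w = 1026 kg m⁻³ gives 5.786×10^12 m³ of water.
Garund: 0.77 × 7.53×10^13 m³ × (900/1026) = 5.086×10^13 m³ of water.
Total added water ≈ 5.668×10^13 m³ over 3.51×10^14 m² → Δh = 0.161 m.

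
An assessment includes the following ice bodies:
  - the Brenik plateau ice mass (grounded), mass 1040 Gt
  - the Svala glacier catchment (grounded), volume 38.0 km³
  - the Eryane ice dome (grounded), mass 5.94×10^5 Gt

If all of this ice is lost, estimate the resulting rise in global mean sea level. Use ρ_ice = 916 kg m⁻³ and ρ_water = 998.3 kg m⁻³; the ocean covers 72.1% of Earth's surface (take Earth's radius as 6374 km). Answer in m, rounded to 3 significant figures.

≈ 1.62 m

Brenik: 1040 Gt = 1.040×10^15 kg; dividing by ρ_w = 998.3 kg m⁻³ gives 1.042×10^12 m³ of water.
Svala: 38.0 km³ × (916/998.3) = 34.87 km³ of water.
Eryane: 5.94×10^5 Gt = 5.940×10^17 kg; dividing by ρ_w = 998.3 kg m⁻³ gives 5.950×10^14 m³ of water.
Total added water ≈ 5.961×10^14 m³ over 3.68×10^14 m² → Δh = 1.62 m.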